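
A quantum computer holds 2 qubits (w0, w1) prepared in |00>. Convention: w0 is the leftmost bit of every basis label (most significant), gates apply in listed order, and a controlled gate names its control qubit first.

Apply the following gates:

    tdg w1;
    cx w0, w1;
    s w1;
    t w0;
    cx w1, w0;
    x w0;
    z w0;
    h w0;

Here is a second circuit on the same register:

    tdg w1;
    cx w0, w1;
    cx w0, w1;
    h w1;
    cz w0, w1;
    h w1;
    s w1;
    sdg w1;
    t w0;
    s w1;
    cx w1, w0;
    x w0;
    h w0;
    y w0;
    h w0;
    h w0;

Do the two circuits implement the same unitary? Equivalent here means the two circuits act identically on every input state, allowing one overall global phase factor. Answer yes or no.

No, they are not equivalent — no single phase factor reconciles the two unitaries.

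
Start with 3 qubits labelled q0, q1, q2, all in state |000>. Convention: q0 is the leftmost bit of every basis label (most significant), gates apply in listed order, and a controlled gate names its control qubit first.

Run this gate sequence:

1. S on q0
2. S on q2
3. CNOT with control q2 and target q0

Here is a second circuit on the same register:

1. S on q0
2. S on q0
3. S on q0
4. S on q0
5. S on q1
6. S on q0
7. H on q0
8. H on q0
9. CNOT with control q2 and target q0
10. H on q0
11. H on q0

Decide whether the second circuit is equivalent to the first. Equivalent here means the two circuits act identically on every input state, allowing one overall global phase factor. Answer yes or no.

No, they are not equivalent — no single phase factor reconciles the two unitaries.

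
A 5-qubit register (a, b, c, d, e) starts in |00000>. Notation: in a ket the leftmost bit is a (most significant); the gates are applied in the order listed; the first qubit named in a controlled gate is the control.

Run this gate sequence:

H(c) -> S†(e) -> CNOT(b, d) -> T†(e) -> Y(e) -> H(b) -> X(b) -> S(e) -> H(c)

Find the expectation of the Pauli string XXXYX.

The expectation value of XXXYX is 0.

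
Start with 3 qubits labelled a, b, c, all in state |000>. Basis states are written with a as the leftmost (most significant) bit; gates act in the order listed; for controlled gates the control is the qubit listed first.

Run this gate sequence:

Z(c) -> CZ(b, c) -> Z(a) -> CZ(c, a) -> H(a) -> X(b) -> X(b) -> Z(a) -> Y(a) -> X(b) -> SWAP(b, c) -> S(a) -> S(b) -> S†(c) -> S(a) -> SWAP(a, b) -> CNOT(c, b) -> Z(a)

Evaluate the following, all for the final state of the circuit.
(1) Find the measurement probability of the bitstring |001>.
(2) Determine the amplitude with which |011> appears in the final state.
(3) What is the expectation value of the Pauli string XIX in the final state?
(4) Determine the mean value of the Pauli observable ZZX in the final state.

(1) Outcome |001> occurs with probability 1/2. Key observation: the block from step 6 through step 7 cancels to the identity and can be dropped.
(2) The final state's coefficient on |011> equals sqrt(2)/2.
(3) In the final state, XIX has expectation 0.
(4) The expectation value of ZZX is 0.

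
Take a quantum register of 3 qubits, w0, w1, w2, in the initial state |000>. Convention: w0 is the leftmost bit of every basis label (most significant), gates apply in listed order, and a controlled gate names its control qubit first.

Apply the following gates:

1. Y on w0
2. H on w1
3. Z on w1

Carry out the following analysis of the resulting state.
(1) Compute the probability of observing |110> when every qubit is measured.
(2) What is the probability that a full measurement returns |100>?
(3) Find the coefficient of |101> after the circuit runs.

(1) Outcome |110> occurs with probability 1/2.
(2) Outcome |100> occurs with probability 1/2.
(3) The final state's coefficient on |101> equals 0.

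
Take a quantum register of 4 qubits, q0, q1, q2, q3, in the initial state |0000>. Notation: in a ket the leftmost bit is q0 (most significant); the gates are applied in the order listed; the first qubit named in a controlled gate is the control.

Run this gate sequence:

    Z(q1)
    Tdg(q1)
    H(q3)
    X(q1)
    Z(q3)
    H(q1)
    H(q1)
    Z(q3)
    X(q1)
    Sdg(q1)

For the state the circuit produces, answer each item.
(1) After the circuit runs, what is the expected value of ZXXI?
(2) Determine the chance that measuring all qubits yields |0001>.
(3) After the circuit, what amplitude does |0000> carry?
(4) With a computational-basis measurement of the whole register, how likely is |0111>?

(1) The observable ZXXI averages to 0. Key observation: gates 4-9 undo each other exactly, leaving only the rest of the circuit to track.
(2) Outcome |0001> occurs with probability 1/2.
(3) The amplitude on |0000> is sqrt(2)/2.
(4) A full measurement returns |0111> with probability 0.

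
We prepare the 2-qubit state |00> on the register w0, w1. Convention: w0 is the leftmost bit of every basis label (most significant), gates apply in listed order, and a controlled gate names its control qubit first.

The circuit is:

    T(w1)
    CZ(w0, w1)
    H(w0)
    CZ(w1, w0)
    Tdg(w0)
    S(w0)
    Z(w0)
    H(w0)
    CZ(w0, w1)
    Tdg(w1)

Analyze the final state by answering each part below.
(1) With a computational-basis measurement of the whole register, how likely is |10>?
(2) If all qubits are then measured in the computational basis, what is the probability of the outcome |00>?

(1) Outcome |10> occurs with probability sqrt(2)/4 + 1/2.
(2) A full measurement returns |00> with probability 1/2 - sqrt(2)/4.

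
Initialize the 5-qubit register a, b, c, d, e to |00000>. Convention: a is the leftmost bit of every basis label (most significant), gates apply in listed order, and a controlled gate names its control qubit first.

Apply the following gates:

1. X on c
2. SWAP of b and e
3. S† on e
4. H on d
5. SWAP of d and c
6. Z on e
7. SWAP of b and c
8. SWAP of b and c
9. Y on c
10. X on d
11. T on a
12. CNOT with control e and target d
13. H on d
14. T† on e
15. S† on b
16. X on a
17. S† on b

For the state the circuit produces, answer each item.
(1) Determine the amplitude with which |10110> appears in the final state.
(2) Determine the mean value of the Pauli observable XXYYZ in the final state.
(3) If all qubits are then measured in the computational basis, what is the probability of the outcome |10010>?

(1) |10110> carries amplitude I/2 in the final state.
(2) The expectation value of XXYYZ is 0.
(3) The probability of measuring |10010> is 1/4.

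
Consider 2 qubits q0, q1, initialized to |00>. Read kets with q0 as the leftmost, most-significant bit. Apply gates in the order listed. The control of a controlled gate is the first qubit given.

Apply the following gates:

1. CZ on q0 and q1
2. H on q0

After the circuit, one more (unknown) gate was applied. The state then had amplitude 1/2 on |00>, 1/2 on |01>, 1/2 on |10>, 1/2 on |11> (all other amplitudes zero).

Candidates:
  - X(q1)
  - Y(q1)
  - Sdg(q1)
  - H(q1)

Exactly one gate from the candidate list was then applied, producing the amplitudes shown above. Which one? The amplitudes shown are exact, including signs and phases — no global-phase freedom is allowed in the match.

It was H(q1) that produced the state shown.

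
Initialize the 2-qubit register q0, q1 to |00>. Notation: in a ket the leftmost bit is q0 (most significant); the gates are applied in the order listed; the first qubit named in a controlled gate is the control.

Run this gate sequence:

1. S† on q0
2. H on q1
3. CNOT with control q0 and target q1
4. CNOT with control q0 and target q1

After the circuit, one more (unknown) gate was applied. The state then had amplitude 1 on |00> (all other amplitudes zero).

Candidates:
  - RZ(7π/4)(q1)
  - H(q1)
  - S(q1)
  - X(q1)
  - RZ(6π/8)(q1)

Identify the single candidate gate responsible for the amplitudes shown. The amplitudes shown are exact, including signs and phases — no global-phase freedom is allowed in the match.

The unique candidate consistent with the amplitudes is H(q1). Key observation: steps 3-4 multiply out to the identity, so the circuit reduces to the remaining gates.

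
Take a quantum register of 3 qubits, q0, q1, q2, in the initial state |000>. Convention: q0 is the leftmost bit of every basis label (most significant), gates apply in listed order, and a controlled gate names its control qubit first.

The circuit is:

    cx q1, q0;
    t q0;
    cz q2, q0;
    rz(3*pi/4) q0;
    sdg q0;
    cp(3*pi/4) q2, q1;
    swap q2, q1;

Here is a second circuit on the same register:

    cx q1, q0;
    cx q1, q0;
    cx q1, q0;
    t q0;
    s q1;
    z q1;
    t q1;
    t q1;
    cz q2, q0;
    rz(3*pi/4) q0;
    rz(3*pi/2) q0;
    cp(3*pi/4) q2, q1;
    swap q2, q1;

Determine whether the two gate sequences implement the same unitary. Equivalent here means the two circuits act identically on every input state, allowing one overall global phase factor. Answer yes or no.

Yes, they are equivalent — the unitaries differ by at most a global phase.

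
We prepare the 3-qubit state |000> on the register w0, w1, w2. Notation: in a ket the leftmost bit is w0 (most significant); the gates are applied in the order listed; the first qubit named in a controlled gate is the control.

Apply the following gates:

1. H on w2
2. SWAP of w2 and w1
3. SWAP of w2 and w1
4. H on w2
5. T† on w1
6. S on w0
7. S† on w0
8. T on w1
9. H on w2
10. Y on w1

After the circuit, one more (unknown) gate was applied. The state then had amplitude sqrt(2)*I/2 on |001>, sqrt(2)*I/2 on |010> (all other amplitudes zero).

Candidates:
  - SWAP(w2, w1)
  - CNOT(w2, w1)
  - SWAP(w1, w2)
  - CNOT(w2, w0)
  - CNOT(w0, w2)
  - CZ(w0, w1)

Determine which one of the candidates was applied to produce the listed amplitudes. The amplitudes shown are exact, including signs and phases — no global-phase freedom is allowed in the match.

The unique candidate consistent with the amplitudes is CNOT(w2, w1). Key observation: steps 4-9 multiply out to the identity, so the circuit reduces to the remaining gates.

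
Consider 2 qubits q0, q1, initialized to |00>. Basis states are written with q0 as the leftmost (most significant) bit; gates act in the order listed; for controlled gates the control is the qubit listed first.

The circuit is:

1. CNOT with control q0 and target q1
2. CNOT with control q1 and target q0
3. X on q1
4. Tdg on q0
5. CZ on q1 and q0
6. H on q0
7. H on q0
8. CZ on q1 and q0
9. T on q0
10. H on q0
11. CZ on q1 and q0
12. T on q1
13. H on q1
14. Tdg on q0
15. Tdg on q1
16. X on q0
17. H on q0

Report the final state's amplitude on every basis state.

The resulting statevector has amplitude sqrt(2)*(-1 + exp(I*pi/4))/4 on |00>, sqrt(2)*(-1 - exp(3*I*pi/4))/4 on |01>, sqrt(2)*(-1 - exp(I*pi/4))/4 on |10>, sqrt(2)*(1 - exp(3*I*pi/4))/4 on |11>.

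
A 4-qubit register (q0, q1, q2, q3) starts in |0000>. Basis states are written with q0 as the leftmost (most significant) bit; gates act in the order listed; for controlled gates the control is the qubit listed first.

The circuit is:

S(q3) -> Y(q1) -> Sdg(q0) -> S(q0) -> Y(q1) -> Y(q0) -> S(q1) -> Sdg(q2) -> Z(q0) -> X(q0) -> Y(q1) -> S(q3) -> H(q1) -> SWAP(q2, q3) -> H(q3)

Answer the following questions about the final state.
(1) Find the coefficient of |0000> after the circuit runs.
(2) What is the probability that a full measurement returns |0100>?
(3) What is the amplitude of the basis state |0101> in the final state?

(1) |0000> carries amplitude 1/2 in the final state. Key observation: the block from step 2 through step 5 cancels to the identity and can be dropped.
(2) Outcome |0100> occurs with probability 1/4.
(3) The amplitude on |0101> is -1/2.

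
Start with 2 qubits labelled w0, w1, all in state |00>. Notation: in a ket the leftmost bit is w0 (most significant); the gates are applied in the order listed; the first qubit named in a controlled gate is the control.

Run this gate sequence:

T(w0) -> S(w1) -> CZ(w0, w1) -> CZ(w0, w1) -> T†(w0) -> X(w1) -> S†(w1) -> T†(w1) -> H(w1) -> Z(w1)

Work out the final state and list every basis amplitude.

The resulting statevector has amplitude -sqrt(2)*exp(I*pi/4)/2 on |00>, -sqrt(2)*exp(I*pi/4)/2 on |01>, 0 on |10>, 0 on |11>.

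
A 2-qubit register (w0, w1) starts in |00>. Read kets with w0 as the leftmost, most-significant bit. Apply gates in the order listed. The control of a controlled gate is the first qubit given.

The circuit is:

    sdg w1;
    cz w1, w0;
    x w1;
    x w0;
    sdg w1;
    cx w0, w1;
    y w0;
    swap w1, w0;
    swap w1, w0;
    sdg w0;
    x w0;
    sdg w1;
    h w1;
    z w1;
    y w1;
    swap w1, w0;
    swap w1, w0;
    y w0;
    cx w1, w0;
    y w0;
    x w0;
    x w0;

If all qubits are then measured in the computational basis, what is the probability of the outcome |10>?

The probability of measuring |10> is 1/2.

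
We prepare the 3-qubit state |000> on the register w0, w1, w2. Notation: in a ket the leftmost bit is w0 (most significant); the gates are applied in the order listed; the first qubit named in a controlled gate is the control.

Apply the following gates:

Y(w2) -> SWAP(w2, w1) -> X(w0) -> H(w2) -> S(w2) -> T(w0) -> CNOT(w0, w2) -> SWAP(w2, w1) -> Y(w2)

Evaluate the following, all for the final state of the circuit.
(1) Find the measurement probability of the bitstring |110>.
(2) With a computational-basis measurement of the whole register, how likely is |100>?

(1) A full measurement returns |110> with probability 1/2.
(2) Outcome |100> occurs with probability 1/2.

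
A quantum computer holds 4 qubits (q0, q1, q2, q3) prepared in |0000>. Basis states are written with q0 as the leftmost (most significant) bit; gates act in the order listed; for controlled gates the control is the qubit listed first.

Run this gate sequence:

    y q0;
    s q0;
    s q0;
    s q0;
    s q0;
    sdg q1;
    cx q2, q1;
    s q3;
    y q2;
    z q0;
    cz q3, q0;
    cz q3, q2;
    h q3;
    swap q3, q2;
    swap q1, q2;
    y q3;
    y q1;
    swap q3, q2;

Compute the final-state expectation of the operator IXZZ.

The expectation value of IXZZ is -1. Key observation: gates 2-5 undo each other exactly, leaving only the rest of the circuit to track.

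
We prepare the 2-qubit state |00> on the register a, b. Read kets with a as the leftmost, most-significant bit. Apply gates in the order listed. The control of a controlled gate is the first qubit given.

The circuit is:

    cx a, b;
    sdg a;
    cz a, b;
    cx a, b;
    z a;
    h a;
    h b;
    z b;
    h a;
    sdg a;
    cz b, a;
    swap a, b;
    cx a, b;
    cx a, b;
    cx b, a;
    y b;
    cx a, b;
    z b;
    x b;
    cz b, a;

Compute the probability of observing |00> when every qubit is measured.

The probability of measuring |00> is 1/2. Key observation: the block from step 13 through step 14 cancels to the identity and can be dropped.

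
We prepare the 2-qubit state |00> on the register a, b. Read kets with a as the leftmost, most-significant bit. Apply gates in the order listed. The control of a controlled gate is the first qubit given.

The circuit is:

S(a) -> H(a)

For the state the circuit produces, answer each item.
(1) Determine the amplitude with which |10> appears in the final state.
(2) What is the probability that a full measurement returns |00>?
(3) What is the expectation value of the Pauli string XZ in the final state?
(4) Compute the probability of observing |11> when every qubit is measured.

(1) The final state's coefficient on |10> equals sqrt(2)/2.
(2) Outcome |00> occurs with probability 1/2.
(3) The observable XZ averages to 1.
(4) The probability of measuring |11> is 0.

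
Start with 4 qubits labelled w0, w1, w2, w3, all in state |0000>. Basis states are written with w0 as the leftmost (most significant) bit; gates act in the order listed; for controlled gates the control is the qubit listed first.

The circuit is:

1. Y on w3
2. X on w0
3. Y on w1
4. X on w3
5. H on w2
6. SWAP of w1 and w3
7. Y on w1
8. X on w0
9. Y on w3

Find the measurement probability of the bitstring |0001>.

Outcome |0001> occurs with probability 0.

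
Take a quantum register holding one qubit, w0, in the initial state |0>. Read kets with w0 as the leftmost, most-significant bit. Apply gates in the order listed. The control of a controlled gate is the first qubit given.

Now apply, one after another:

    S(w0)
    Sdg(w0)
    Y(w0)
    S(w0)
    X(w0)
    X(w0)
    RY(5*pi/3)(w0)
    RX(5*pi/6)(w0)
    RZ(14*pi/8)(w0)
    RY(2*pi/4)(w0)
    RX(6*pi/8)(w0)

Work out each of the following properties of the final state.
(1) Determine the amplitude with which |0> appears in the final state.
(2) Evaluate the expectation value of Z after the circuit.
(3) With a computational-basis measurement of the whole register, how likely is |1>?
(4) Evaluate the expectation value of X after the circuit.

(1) |0> carries amplitude sqrt(3)*I*sqrt(sqrt(2)/4 + 1/2)*exp(7*I*pi/8)/8 + I*sqrt(sqrt(2)/4 + 1/2)*exp(-7*I*pi/8)/8 + sqrt(3)*I*sqrt(1/2 - sqrt(2)/4)*exp(7*I*pi/8)/8 - sqrt(3)*sqrt(sqrt(2)/4 + 1/2)*exp(7*I*pi/8)/8 - 3*sqrt(1/2 - sqrt(2)/4)*exp(7*I*pi/8)/8 + I*sqrt(1/2 - sqrt(2)/4)*exp(7*I*pi/8)/8 - sqrt(sqrt(2)/4 + 1/2)*exp(7*I*pi/8)/8 + sqrt(3)*sqrt(1/2 - sqrt(2)/4)*exp(-7*I*pi/8)/8 - sqrt(1/2 - sqrt(2)/4)*exp(-7*I*pi/8)/8 + sqrt(3)*sqrt(1/2 - sqrt(2)/4)*exp(7*I*pi/8)/8 - sqrt(3)*sqrt(sqrt(2)/4 + 1/2)*exp(-7*I*pi/8)/8 - sqrt(3)*I*sqrt(1/2 - sqrt(2)/4)*exp(-7*I*pi/8)/8 - 3*I*sqrt(1/2 - sqrt(2)/4)*exp(-7*I*pi/8)/8 - 3*sqrt(sqrt(2)/4 + 1/2)*exp(-7*I*pi/8)/8 - sqrt(3)*I*sqrt(sqrt(2)/4 + 1/2)*exp(-7*I*pi/8)/8 - 3*I*sqrt(sqrt(2)/4 + 1/2)*exp(7*I*pi/8)/8 in the final state. Key observation: steps 1-2 multiply out to the identity, so the circuit reduces to the remaining gates.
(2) The observable Z averages to 1/4.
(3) Outcome |1> occurs with probability 3/8.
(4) The observable X averages to sqrt(3)/4.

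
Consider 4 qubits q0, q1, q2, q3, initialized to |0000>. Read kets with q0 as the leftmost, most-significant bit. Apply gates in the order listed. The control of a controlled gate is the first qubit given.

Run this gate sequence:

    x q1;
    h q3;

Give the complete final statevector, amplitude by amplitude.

The resulting statevector has amplitude sqrt(2)/2 on |0100>, sqrt(2)/2 on |0101>, and 0 on every other basis state.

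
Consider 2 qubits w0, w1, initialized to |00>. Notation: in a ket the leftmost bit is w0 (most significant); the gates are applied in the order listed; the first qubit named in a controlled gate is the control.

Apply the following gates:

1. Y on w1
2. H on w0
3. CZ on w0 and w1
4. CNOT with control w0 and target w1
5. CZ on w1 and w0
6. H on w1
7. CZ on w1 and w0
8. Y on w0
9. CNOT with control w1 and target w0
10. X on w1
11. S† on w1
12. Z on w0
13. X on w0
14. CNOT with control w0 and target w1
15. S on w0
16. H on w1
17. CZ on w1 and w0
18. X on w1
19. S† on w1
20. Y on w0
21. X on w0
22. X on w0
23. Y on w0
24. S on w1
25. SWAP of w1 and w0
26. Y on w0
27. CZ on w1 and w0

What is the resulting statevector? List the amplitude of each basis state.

After the circuit, the state carries amplitude sqrt(2)*(-1 + I)/4 on |00>, sqrt(2)*(1 + I)/4 on |01>, sqrt(2)*(-1 - I)/4 on |10>, sqrt(2)*(1 - I)/4 on |11>. Key observation: the block from step 19 through step 24 cancels to the identity and can be dropped.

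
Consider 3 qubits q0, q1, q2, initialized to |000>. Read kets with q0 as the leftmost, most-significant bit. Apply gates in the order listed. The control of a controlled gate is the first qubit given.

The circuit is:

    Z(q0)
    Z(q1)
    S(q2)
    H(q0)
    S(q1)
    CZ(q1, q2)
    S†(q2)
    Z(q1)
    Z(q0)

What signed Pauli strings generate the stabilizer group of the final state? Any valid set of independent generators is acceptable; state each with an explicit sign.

One valid set of independent stabilizer generators is -XII, +IZI, +IIZ (any independent generating set of the same group is equally correct).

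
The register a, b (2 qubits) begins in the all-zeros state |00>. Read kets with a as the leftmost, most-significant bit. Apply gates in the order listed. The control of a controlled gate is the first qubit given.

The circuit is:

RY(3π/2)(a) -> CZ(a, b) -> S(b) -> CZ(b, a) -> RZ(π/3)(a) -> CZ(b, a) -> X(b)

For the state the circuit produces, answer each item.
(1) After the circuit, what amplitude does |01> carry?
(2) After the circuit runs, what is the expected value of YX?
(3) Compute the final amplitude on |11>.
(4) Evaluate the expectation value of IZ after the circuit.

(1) The final state's coefficient on |01> equals sqrt(2)*exp(5*I*pi/6)/2.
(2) In the final state, YX has expectation 0.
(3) |11> carries amplitude sqrt(2)*exp(I*pi/6)/2 in the final state.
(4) The expectation value of IZ is -1.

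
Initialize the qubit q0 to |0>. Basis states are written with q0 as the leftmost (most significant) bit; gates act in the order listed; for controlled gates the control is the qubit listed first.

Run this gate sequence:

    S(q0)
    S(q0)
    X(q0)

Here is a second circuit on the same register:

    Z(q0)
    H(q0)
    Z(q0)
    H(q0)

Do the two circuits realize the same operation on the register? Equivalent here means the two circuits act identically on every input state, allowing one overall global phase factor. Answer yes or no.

Yes, they are equivalent — the unitaries differ by at most a global phase.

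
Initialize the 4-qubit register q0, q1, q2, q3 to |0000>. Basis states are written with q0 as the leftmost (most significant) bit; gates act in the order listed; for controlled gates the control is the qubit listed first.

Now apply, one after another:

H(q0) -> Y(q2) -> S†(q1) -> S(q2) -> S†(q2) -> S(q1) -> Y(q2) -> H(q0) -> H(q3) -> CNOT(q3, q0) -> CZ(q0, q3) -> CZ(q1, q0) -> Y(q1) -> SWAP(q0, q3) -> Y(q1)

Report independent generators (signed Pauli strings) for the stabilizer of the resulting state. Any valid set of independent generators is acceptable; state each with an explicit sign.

The stabilizer group can be generated by -XIIX, +ZIIZ, +IZII, +IIZI, among other valid generating sets. Key observation: steps 1-8 multiply out to the identity, so the circuit reduces to the remaining gates.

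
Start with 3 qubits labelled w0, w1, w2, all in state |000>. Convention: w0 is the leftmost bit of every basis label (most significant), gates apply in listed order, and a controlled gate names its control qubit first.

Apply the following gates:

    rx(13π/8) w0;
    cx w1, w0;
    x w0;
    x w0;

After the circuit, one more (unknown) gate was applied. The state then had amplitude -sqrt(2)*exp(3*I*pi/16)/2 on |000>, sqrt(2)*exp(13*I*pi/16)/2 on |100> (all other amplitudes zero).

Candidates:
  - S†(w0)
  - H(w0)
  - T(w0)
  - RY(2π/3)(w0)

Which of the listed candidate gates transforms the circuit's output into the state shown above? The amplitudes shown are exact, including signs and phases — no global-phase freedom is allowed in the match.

The unique candidate consistent with the amplitudes is H(w0). Key observation: gates 3-4 undo each other exactly, leaving only the rest of the circuit to track.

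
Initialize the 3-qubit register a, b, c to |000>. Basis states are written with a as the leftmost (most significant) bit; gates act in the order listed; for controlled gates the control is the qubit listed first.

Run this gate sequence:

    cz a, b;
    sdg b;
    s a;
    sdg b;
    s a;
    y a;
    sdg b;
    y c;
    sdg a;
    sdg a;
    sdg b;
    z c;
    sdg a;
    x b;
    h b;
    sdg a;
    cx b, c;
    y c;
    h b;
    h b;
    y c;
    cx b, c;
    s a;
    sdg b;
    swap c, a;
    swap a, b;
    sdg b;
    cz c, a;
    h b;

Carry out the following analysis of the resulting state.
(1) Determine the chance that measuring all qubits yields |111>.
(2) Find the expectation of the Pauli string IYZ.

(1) Outcome |111> occurs with probability 1/4. Key observation: steps 16-23 multiply out to the identity, so the circuit reduces to the remaining gates.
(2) In the final state, IYZ has expectation 0.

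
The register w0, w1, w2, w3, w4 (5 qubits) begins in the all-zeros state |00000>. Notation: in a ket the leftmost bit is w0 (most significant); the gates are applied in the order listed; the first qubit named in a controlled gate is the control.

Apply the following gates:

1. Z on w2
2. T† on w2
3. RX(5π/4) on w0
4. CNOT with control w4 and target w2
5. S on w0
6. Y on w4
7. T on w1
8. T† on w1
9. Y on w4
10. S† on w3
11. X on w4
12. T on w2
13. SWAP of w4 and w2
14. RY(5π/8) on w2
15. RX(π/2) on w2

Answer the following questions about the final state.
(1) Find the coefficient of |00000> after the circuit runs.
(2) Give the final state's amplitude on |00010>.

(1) The amplitude on |00000> is sqrt(4 - 2*sqrt(2))*(sin(5*pi/16)/4 + I*cos(5*pi/16)/4).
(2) |00010> carries amplitude 0 in the final state.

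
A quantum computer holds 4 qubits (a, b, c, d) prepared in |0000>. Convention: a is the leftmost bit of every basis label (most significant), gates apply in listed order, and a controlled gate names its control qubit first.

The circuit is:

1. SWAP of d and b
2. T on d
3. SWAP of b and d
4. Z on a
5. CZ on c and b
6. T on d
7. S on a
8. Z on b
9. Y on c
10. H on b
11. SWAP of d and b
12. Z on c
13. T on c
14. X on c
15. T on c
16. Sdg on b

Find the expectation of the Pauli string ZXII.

The observable ZXII averages to 0.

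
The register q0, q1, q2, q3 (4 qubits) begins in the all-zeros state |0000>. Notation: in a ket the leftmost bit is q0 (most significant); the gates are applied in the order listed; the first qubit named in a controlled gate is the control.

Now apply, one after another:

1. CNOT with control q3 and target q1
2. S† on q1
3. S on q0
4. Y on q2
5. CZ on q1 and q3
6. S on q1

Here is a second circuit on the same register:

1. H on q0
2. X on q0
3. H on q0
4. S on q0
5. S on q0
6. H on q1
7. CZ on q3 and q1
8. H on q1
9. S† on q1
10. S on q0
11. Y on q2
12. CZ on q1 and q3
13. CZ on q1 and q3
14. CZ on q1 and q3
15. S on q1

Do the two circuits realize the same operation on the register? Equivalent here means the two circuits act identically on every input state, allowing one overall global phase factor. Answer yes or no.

Yes, they are equivalent — the unitaries differ by at most a global phase.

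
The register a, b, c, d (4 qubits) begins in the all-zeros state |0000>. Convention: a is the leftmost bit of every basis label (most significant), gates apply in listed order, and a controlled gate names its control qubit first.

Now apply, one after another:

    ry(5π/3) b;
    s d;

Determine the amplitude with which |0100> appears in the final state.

The final state's coefficient on |0100> equals 1/2.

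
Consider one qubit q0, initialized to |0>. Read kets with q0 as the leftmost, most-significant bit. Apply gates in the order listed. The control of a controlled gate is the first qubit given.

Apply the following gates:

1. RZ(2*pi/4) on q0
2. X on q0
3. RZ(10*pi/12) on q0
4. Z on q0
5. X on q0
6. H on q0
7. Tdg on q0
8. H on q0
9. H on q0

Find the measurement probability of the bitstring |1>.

Outcome |1> occurs with probability 1/2.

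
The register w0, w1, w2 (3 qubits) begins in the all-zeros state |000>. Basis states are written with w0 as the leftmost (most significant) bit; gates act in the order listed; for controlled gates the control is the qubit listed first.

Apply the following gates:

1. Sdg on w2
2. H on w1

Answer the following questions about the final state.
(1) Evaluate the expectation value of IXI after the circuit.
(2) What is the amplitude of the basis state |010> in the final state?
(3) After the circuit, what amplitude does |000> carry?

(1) In the final state, IXI has expectation 1.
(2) The final state's coefficient on |010> equals sqrt(2)/2.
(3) The amplitude on |000> is sqrt(2)/2.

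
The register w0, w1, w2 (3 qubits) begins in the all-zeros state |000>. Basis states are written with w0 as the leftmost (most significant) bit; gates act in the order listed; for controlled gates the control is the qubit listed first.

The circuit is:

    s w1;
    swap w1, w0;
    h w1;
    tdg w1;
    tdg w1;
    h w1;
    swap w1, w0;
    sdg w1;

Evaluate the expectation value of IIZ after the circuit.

The observable IIZ averages to 1.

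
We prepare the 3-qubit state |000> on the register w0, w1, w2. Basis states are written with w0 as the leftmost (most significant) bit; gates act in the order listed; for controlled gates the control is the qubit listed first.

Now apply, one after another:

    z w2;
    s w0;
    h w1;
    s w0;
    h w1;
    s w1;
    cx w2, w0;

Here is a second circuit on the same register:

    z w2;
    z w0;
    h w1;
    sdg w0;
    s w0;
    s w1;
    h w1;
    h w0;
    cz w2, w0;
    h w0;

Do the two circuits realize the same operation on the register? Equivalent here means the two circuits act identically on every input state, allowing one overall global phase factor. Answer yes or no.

No — the two circuits implement different unitaries, even allowing a global phase.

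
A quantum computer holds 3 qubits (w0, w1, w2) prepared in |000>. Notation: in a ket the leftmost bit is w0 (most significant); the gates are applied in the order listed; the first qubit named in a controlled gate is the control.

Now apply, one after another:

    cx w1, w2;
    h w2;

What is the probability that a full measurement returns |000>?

Outcome |000> occurs with probability 1/2.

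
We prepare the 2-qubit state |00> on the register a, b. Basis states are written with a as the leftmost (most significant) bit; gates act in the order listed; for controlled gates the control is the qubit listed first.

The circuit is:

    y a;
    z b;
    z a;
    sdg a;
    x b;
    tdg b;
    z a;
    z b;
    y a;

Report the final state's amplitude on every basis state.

The resulting statevector has amplitude exp(I*pi/4) on |01>, and 0 on every other basis state.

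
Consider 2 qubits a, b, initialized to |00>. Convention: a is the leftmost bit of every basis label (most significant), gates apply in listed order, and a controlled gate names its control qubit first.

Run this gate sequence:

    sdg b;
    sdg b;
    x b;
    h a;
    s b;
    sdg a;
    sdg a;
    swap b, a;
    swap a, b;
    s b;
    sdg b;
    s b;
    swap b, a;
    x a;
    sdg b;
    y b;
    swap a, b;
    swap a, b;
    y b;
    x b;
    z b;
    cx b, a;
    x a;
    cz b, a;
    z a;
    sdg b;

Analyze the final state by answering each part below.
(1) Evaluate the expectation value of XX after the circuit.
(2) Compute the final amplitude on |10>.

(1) The observable XX averages to -1. Key observation: steps 16-19 multiply out to the identity, so the circuit reduces to the remaining gates.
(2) |10> carries amplitude sqrt(2)*I/2 in the final state.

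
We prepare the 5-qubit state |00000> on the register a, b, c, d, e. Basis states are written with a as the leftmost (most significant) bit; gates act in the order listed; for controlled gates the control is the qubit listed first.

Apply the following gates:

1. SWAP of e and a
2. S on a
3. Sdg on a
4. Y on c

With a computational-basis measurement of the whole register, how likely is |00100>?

Outcome |00100> occurs with probability 1.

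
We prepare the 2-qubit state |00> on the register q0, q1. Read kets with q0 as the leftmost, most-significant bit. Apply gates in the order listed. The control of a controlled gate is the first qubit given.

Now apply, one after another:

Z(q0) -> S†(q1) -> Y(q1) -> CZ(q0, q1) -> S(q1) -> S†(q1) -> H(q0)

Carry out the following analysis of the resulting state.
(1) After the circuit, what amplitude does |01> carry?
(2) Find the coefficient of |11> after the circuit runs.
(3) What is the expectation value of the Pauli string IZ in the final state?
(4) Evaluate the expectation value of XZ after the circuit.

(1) The final state's coefficient on |01> equals sqrt(2)*I/2. Key observation: steps 5-6 multiply out to the identity, so the circuit reduces to the remaining gates.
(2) The final state's coefficient on |11> equals sqrt(2)*I/2.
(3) The expectation value of IZ is -1.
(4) The expectation value of XZ is -1.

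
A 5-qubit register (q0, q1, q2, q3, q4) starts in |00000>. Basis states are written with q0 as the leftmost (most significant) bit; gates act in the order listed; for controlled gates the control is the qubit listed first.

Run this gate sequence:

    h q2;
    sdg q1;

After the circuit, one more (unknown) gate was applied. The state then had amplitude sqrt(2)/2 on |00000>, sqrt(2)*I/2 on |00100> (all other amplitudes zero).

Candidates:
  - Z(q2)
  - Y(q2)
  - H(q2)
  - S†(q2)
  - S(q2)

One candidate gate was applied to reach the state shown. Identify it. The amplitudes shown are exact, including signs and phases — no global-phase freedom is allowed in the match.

It was S(q2) that produced the state shown.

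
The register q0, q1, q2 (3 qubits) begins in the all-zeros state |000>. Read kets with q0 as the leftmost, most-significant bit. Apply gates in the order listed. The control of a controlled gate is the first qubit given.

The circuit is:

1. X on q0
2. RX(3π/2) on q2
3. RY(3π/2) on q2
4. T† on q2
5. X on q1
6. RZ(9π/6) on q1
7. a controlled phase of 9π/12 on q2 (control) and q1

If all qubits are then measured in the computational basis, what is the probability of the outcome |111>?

The probability of measuring |111> is 1/2.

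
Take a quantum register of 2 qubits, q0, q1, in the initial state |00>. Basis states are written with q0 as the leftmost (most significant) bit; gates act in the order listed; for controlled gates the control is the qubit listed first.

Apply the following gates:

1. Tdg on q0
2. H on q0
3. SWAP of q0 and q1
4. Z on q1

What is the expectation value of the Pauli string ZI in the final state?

In the final state, ZI has expectation 1.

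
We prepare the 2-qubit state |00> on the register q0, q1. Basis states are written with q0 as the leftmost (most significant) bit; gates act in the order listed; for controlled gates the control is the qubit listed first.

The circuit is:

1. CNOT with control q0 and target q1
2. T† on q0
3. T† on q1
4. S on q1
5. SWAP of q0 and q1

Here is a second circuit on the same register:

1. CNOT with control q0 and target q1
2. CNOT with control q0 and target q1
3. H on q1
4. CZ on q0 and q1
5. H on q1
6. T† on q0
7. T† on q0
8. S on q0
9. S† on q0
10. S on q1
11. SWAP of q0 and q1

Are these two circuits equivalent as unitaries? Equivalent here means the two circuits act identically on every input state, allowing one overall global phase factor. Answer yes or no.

No, they are not equivalent — no single phase factor reconciles the two unitaries.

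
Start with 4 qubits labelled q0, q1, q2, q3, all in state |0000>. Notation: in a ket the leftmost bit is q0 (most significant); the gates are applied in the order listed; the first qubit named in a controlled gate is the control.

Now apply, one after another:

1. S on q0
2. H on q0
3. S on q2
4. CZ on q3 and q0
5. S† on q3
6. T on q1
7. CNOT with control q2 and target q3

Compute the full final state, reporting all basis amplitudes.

After the circuit, the state carries amplitude sqrt(2)/2 on |0000>, sqrt(2)/2 on |1000>, and 0 on every other basis state.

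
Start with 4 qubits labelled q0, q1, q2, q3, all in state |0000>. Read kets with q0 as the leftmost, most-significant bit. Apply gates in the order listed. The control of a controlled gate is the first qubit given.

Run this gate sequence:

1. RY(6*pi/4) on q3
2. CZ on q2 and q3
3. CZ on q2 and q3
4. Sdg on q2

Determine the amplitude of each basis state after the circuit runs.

The resulting statevector has amplitude -sqrt(2)/2 on |0000>, sqrt(2)/2 on |0001>, and 0 on every other basis state. Key observation: gates 2-3 undo each other exactly, leaving only the rest of the circuit to track.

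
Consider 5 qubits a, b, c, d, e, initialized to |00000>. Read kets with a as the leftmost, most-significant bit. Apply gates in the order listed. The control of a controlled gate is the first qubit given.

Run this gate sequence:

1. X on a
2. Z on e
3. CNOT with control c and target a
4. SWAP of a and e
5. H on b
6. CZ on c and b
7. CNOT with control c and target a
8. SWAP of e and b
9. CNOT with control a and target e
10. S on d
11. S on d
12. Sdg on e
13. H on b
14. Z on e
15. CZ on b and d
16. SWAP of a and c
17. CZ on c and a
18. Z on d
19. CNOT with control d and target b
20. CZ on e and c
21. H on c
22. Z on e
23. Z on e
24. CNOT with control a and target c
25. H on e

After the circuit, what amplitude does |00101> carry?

The amplitude on |00101> is 1/4 - I/4.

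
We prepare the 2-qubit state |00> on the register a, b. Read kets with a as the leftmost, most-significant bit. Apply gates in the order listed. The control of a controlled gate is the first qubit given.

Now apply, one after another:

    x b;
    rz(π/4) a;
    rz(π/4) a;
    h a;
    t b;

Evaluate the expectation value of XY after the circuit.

The expectation value of XY is 0.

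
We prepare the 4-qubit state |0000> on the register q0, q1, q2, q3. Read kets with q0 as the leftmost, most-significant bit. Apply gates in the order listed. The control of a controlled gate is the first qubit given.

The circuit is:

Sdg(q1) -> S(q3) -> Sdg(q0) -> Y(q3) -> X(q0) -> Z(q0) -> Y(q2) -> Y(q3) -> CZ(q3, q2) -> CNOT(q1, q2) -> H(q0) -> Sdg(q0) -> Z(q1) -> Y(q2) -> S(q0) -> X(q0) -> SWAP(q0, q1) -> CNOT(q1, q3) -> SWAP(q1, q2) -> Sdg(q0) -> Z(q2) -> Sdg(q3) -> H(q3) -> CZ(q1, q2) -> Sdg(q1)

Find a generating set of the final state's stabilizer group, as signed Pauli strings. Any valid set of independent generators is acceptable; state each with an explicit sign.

One valid set of independent stabilizer generators is -IIYZ, +IIZX, +ZIII, +IZII (any independent generating set of the same group is equally correct).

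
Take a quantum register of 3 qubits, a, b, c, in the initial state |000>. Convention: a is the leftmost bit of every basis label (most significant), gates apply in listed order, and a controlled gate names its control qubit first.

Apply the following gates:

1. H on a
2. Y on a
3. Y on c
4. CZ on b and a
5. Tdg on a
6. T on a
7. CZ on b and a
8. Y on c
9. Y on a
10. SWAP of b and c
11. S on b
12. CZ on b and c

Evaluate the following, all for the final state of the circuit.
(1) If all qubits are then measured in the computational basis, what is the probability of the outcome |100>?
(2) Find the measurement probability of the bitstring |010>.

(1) A full measurement returns |100> with probability 1/2. Key observation: steps 2-9 multiply out to the identity, so the circuit reduces to the remaining gates.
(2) A full measurement returns |010> with probability 0.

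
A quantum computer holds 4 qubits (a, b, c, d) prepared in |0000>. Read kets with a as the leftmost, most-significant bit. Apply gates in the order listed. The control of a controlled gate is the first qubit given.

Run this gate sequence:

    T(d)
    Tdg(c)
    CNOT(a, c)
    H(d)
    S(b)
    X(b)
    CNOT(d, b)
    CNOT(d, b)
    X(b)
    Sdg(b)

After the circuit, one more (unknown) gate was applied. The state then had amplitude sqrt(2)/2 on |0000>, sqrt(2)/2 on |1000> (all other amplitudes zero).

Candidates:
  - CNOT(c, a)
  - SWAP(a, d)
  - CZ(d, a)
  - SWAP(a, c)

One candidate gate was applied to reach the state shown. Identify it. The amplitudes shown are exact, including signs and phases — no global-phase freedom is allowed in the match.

It was SWAP(a, d) that produced the state shown.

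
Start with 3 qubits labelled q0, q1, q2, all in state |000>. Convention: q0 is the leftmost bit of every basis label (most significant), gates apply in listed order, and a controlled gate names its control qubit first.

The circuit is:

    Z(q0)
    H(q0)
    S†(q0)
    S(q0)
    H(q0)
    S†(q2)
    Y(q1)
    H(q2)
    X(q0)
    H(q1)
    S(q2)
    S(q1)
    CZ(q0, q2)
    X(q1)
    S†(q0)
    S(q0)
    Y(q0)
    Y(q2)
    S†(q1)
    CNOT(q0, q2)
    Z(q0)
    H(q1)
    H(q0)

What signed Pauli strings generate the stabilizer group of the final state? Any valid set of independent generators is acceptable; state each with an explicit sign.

The stabilizer group can be generated by +XII, -IIY, +IZI, among other valid generating sets. Key observation: the block from step 2 through step 5 cancels to the identity and can be dropped.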